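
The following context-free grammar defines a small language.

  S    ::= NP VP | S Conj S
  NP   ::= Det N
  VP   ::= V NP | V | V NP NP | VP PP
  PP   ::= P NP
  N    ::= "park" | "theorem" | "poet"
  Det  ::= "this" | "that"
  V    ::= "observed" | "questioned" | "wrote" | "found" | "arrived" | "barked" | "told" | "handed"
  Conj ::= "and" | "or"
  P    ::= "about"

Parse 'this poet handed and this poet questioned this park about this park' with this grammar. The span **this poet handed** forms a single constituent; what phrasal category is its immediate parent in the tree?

S
  S
    NP
      Det: this
      N: poet
    VP
      V: handed
  Conj: and
  S
    NP
      Det: this
      N: poet
    VP
      VP
        V: questioned
        NP
          Det: this
          N: park
      PP
        P: about
        NP
          Det: this
          N: park
The span 'this poet handed' is the S node built by S → NP VP.
Its mother is the S built by S → S Conj S.

S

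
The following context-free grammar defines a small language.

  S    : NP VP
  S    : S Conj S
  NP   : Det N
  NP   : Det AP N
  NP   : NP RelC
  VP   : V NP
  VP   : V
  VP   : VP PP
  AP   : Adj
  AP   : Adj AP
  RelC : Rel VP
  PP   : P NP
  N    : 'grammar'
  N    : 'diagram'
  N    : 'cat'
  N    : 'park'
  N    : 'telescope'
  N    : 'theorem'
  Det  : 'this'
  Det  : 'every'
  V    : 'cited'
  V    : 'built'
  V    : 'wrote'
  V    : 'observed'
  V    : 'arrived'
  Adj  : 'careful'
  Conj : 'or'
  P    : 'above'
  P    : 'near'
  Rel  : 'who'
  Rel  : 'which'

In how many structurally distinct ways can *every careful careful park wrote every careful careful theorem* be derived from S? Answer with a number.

[S [NP [Det every] [AP [Adj careful] [AP [Adj careful]]] [N park]] [VP [V wrote] [NP [Det every] [AP [Adj careful] [AP [Adj careful]]] [N theorem]]]]
No rule offers an alternative attachment or grouping for any span, so this is the only derivation.

1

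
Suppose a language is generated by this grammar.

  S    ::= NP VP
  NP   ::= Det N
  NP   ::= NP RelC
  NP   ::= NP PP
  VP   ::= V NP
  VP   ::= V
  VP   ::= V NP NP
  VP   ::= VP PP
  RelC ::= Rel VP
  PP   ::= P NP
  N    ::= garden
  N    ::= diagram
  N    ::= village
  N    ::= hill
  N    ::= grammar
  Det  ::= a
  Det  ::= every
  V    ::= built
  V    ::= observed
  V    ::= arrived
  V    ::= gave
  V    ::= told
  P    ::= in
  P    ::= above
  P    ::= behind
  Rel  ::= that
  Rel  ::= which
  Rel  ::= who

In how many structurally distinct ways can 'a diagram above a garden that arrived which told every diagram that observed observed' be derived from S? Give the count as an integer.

Two of the 7 distinct bracketings:
[S [NP [NP [NP [NP [Det a] [N diagram]] [PP [P above] [NP [Det a] [N garden]]]] [RelC [Rel that] [VP [V arrived]]]] [RelC [Rel which] [VP [V told] [NP [NP [Det every] [N diagram]] [RelC [Rel that] [VP [V observed]]]]]]] [VP [V observed]]]
[S [NP [NP [NP [Det a] [N diagram]] [PP [P above] [NP [NP [Det a] [N garden]] [RelC [Rel that] [VP [V arrived]]]]]] [RelC [Rel which] [VP [V told] [NP [NP [Det every] [N diagram]] [RelC [Rel that] [VP [V observed]]]]]]] [VP [V observed]]]
The trees differ in how a recursive rule is bracketed over the same span.

7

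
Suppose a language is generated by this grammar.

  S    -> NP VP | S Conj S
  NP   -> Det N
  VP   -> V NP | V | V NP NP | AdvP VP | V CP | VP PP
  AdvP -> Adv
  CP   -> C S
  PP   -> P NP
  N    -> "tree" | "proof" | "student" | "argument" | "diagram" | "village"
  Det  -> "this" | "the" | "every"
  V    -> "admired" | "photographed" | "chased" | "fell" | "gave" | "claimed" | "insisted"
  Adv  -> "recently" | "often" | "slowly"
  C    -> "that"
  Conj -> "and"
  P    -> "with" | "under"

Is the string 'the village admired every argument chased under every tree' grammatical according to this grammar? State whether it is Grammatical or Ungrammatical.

For S → NP VP, the only prefix that parses as NP is 'the village', but the remainder 'admired every argument chased under every tree' is not a VP under these rules. The alternative S rule S → S Conj S likewise has no satisfying split.

Ungrammatical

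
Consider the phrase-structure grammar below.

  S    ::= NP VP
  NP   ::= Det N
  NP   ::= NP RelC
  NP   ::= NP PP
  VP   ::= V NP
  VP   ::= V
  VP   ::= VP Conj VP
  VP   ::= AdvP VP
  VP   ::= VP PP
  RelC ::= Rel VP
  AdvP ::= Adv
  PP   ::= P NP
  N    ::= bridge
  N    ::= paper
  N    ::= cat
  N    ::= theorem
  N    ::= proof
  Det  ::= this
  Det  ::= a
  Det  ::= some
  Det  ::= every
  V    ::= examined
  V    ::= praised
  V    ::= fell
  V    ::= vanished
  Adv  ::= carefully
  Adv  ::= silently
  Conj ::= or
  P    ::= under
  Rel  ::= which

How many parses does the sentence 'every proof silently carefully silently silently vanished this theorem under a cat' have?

6

Two of the 6 distinct bracketings:
[S [NP [Det every] [N proof]] [VP [AdvP [Adv silently]] [VP [AdvP [Adv carefully]] [VP [AdvP [Adv silently]] [VP [AdvP [Adv silently]] [VP [V vanished] [NP [NP [Det this] [N theorem]] [PP [P under] [NP [Det a] [N cat]]]]]]]]]]
[S [NP [Det every] [N proof]] [VP [AdvP [Adv silently]] [VP [AdvP [Adv carefully]] [VP [AdvP [Adv silently]] [VP [AdvP [Adv silently]] [VP [VP [V vanished] [NP [Det this] [N theorem]]] [PP [P under] [NP [Det a] [N cat]]]]]]]]]
The difference turns on whether NP → NP PP is used at the relevant span, versus an alternative expansion of NP.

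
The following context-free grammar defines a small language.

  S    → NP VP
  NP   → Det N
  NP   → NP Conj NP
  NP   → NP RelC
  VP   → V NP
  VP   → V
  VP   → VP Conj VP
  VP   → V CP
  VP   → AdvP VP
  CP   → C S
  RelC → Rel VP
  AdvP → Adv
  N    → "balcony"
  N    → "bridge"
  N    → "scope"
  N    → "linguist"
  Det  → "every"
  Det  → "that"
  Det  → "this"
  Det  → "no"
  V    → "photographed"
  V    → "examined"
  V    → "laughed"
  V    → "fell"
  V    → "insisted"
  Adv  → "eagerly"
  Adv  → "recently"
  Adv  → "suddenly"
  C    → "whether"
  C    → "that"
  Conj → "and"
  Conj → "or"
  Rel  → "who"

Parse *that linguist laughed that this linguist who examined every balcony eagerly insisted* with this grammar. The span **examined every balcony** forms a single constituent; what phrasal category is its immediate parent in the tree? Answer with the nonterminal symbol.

RelC

[S [NP [Det that] [N linguist]] [VP [V laughed] [CP [C that] [S [NP [NP [Det this] [N linguist]] [RelC [Rel who] [VP [V examined] [NP [Det every] [N balcony]]]]] [VP [AdvP [Adv eagerly]] [VP [V insisted]]]]]]]
The span 'examined every balcony' is the VP node built by VP → V NP.
Its mother is the RelC built by RelC → Rel VP.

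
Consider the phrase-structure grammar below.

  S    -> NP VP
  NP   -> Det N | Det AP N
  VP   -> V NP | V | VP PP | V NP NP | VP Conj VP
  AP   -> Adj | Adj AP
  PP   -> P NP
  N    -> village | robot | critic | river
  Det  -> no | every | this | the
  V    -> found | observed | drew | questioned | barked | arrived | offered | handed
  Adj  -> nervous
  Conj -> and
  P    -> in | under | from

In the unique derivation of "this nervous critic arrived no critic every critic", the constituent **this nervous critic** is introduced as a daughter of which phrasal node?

[S [NP [Det this] [AP [Adj nervous]] [N critic]] [VP [V arrived] [NP [Det no] [N critic]] [NP [Det every] [N critic]]]]
The span 'this nervous critic' is the NP node built by NP → Det AP N.
Its mother is the S built by S → NP VP.

S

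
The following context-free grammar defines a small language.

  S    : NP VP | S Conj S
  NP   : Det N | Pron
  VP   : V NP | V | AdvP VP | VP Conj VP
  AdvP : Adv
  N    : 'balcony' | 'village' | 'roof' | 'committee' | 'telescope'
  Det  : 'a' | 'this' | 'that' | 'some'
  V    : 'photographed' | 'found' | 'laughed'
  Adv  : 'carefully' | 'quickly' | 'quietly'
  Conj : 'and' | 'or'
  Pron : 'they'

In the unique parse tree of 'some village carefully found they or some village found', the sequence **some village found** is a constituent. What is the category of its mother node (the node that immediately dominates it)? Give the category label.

S
  S
    NP
      Det: some
      N: village
    VP
      AdvP
        Adv: carefully
      VP
        V: found
        NP
          Pron: they
  Conj: or
  S
    NP
      Det: some
      N: village
    VP
      V: found
The span 'some village found' is the S node built by S → NP VP.
Its mother is the S built by S → S Conj S.

S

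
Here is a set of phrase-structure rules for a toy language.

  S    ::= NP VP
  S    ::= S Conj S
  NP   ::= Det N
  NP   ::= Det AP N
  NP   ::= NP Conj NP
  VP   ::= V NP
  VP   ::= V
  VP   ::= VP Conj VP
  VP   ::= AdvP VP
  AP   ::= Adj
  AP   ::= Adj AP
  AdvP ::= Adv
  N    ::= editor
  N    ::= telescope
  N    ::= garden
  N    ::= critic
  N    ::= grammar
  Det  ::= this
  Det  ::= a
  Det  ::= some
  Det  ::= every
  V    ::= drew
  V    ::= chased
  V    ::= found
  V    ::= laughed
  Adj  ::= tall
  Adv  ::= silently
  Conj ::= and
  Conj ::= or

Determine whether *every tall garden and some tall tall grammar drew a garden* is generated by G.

Grammatical

[S [NP [NP [Det every] [AP [Adj tall]] [N garden]] [Conj and] [NP [Det some] [AP [Adj tall] [AP [Adj tall]]] [N grammar]]] [VP [V drew] [NP [Det a] [N garden]]]]
Each bracket corresponds to one application of a listed rule, so the string is derivable from S.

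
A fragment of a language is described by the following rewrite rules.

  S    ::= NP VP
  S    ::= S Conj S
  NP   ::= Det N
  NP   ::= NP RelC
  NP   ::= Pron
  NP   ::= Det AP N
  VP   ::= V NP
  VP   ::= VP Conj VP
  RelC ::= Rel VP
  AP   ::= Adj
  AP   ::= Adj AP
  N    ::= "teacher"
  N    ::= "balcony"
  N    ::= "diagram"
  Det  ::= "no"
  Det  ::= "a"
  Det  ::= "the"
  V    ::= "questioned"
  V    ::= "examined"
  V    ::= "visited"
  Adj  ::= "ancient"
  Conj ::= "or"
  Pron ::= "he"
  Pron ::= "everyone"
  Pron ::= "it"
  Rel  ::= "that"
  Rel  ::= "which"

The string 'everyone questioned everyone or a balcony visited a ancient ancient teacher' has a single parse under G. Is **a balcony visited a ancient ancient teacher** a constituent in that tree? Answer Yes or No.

Yes

[S [S [NP [Pron everyone]] [VP [V questioned] [NP [Pron everyone]]]] [Conj or] [S [NP [Det a] [N balcony]] [VP [V visited] [NP [Det a] [AP [Adj ancient] [AP [Adj ancient]]] [N teacher]]]]]
The words 'a balcony visited a ancient ancient teacher' are exhaustively dominated by a single S node (built by S → NP VP), so they form a constituent.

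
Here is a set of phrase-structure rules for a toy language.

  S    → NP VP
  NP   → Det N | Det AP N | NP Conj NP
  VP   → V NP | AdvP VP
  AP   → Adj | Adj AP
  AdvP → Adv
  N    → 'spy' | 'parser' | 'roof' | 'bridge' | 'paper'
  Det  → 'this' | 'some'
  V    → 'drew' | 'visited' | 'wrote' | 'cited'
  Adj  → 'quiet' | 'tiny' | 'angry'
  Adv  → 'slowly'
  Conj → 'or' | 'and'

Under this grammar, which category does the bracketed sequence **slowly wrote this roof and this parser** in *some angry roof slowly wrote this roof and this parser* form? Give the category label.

VP

S
  NP
    Det: some
    AP
      Adj: angry
    N: roof
  VP
    AdvP
      Adv: slowly
    VP
      V: wrote
      NP
        NP
          Det: this
          N: roof
        Conj: and
        NP
          Det: this
          N: parser
The span 'slowly wrote this roof and this parser' is the VP node built by VP → AdvP VP.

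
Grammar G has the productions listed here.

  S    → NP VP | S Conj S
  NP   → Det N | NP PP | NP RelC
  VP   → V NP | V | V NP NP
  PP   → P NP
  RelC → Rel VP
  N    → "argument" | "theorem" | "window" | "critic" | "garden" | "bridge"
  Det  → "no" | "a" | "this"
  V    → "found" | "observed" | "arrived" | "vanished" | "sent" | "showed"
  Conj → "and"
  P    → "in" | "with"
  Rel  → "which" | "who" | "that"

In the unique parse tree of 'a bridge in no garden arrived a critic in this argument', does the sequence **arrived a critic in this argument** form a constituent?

Yes

[S [NP [NP [Det a] [N bridge]] [PP [P in] [NP [Det no] [N garden]]]] [VP [V arrived] [NP [NP [Det a] [N critic]] [PP [P in] [NP [Det this] [N argument]]]]]]
The words 'arrived a critic in this argument' are exhaustively dominated by a single VP node (built by VP → V NP), so they form a constituent.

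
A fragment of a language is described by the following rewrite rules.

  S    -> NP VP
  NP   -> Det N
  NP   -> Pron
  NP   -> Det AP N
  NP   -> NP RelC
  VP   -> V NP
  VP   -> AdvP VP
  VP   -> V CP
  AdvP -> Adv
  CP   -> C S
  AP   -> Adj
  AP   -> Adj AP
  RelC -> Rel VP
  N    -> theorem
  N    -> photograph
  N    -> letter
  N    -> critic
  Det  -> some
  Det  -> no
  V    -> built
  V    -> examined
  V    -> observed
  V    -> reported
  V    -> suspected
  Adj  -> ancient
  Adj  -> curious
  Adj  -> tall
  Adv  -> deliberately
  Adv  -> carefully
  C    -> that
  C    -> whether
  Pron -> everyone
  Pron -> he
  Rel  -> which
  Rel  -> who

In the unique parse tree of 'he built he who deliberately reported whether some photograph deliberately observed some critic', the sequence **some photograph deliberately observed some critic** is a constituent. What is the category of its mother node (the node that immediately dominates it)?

S
  NP
    Pron: he
  VP
    V: built
    NP
      NP
        Pron: he
      RelC
        Rel: who
        VP
          AdvP
            Adv: deliberately
          VP
            V: reported
            CP
              C: whether
              S
                NP
                  Det: some
                  N: photograph
                VP
                  AdvP
                    Adv: deliberately
                  VP
                    V: observed
                    NP
                      Det: some
                      N: critic
The span 'some photograph deliberately observed some critic' is the S node built by S → NP VP.
Its mother is the CP built by CP → C S.

CP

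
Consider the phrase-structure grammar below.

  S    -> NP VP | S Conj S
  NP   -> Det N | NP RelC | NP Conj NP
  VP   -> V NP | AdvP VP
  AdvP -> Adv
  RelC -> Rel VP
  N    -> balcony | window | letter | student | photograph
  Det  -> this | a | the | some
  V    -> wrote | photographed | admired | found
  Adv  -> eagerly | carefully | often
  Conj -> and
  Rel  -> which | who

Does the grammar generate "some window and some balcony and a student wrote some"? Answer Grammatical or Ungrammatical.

For S → NP VP, every NP-prefix leaves a non-VP remainder: after 'some window' the remainder is not a VP; after 'some window and some balcony' the remainder is not a VP; after 'some window and some balcony and a student' the remainder is not a VP. The alternative S rule S → S Conj S likewise has no satisfying split.

Ungrammatical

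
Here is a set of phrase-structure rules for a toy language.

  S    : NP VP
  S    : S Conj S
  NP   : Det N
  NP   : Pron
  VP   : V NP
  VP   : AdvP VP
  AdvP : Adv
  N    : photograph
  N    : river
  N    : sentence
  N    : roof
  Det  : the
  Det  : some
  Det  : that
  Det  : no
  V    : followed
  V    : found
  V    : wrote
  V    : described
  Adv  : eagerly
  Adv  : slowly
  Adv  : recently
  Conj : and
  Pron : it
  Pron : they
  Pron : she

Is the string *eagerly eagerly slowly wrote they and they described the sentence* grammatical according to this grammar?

For S → NP VP, no prefix of the string parses as an NP. The alternative S rule S → S Conj S likewise has no satisfying split.

Ungrammatical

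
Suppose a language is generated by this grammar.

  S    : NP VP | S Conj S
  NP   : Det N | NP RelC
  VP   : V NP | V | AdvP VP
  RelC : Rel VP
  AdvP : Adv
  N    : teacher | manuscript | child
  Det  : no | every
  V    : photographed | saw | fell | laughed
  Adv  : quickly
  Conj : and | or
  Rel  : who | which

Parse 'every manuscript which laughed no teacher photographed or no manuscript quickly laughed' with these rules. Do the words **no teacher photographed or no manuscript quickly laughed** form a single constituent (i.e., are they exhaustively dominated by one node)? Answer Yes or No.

No

[S [S [NP [NP [Det every] [N manuscript]] [RelC [Rel which] [VP [V laughed] [NP [Det no] [N teacher]]]]] [VP [V photographed]]] [Conj or] [S [NP [Det no] [N manuscript]] [VP [AdvP [Adv quickly]] [VP [V laughed]]]]]
The smallest constituent containing 'no teacher photographed or no manuscript quickly laughed' is the S spanning 'every manuscript which laughed no teacher photographed or no manuscript quickly laughed'; no single node in the tree dominates exactly the given words.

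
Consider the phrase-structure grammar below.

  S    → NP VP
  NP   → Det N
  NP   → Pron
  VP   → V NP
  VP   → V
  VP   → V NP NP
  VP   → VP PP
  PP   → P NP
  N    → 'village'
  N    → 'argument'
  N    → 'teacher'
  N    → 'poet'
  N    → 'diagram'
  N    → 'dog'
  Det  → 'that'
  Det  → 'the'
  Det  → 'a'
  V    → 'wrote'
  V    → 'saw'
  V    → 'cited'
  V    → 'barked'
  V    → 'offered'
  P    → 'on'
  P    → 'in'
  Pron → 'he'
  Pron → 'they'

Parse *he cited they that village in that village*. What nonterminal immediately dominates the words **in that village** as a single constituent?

PP

[S [NP [Pron he]] [VP [VP [V cited] [NP [Pron they]] [NP [Det that] [N village]]] [PP [P in] [NP [Det that] [N village]]]]]
The span 'in that village' is the PP node built by PP → P NP.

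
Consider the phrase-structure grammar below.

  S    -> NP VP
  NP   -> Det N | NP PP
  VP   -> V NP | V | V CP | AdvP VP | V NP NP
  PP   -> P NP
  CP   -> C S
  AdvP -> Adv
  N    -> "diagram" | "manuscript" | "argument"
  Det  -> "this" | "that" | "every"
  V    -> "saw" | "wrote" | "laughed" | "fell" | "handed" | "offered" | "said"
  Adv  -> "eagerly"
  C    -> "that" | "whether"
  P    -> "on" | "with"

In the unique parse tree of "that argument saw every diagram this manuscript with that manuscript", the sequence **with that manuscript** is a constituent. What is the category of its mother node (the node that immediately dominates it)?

NP

[S [NP [Det that] [N argument]] [VP [V saw] [NP [Det every] [N diagram]] [NP [NP [Det this] [N manuscript]] [PP [P with] [NP [Det that] [N manuscript]]]]]]
The span 'with that manuscript' is the PP node built by PP → P NP.
Its mother is the NP built by NP → NP PP.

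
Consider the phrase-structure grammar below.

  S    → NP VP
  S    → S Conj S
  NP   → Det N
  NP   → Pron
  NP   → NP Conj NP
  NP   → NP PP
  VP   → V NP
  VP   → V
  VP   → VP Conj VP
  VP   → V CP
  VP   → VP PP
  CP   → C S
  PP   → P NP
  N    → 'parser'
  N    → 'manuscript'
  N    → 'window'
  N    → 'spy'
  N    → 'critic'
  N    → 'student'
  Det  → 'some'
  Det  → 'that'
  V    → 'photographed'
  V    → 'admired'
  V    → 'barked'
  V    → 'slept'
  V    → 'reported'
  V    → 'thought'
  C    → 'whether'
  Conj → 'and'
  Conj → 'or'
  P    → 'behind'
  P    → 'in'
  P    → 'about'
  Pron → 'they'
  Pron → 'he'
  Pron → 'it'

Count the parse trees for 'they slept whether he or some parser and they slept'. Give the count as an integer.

The two bracketings:
[S [NP [Pron they]] [VP [V slept] [CP [C whether] [S [NP [NP [Pron he]] [Conj or] [NP [NP [Det some] [N parser]] [Conj and] [NP [Pron they]]]] [VP [V slept]]]]]]
[S [NP [Pron they]] [VP [V slept] [CP [C whether] [S [NP [NP [NP [Pron he]] [Conj or] [NP [Det some] [N parser]]] [Conj and] [NP [Pron they]]] [VP [V slept]]]]]]
The trees differ in how a recursive rule is bracketed over the same span.

2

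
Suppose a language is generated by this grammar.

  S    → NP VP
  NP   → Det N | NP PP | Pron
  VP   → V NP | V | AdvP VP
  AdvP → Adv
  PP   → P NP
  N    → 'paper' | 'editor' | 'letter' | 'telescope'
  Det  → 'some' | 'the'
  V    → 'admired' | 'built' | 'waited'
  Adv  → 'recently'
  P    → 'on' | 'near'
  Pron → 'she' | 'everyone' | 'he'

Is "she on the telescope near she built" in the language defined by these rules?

[S [NP [NP [Pron she]] [PP [P on] [NP [NP [Det the] [N telescope]] [PP [P near] [NP [Pron she]]]]]] [VP [V built]]]
Every word is introduced by a lexical rule and the phrasal rules combine the resulting categories into a single S.

Grammatical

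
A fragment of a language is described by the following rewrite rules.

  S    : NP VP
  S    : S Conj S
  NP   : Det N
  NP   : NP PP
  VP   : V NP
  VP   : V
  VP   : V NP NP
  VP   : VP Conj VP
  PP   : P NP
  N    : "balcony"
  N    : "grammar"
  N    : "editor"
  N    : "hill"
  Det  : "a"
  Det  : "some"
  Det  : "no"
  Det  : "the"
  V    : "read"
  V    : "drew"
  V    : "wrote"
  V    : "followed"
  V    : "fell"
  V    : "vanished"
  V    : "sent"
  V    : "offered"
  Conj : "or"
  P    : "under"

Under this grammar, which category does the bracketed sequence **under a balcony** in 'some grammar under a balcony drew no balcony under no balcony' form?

S
  NP
    NP
      Det: some
      N: grammar
    PP
      P: under
      NP
        Det: a
        N: balcony
  VP
    V: drew
    NP
      NP
        Det: no
        N: balcony
      PP
        P: under
        NP
          Det: no
          N: balcony
The span 'under a balcony' is the PP node built by PP → P NP.

PP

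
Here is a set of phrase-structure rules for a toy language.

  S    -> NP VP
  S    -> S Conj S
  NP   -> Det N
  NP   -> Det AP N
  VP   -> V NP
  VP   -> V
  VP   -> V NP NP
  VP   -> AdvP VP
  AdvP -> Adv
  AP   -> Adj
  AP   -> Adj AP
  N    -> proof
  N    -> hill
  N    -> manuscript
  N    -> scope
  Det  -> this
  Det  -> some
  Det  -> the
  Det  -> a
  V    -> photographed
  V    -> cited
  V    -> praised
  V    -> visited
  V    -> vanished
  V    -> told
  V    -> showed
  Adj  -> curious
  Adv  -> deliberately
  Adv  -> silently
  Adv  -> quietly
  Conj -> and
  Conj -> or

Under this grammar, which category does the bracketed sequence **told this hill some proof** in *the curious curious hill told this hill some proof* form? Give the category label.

S
  NP
    Det: the
    AP
      Adj: curious
      AP
        Adj: curious
    N: hill
  VP
    V: told
    NP
      Det: this
      N: hill
    NP
      Det: some
      N: proof
The span 'told this hill some proof' is the VP node built by VP → V NP NP.

VP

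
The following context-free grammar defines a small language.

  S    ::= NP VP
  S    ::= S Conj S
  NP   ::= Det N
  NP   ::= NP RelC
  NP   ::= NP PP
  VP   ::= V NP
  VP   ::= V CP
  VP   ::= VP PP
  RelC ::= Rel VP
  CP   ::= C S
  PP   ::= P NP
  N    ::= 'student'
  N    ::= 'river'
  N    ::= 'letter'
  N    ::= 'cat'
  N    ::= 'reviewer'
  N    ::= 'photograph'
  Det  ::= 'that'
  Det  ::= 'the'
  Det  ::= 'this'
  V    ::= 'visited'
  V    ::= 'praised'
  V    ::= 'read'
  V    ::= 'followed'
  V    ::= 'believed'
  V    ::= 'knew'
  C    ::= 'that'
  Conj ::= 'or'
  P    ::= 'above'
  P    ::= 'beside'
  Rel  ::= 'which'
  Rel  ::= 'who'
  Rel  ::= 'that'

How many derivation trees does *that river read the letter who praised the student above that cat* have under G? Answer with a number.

Two of the 4 distinct bracketings:
[S [NP [Det that] [N river]] [VP [V read] [NP [NP [Det the] [N letter]] [RelC [Rel who] [VP [V praised] [NP [NP [Det the] [N student]] [PP [P above] [NP [Det that] [N cat]]]]]]]]]
[S [NP [Det that] [N river]] [VP [V read] [NP [NP [Det the] [N letter]] [RelC [Rel who] [VP [VP [V praised] [NP [Det the] [N student]]] [PP [P above] [NP [Det that] [N cat]]]]]]]]
The difference turns on whether NP → NP PP is used at the relevant span, versus an alternative expansion of NP.

4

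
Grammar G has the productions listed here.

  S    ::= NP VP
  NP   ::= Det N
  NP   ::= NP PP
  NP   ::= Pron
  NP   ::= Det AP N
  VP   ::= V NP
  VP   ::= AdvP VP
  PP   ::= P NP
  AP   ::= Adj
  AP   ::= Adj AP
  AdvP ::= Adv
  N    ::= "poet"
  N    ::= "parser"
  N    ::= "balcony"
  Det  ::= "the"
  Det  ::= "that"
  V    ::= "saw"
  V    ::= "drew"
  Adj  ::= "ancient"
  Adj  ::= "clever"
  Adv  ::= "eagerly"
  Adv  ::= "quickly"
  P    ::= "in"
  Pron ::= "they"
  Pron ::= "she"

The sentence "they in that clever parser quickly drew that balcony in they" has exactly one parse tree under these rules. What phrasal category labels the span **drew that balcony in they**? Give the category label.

VP

S
  NP
    NP
      Pron: they
    PP
      P: in
      NP
        Det: that
        AP
          Adj: clever
        N: parser
  VP
    AdvP
      Adv: quickly
    VP
      V: drew
      NP
        NP
          Det: that
          N: balcony
        PP
          P: in
          NP
            Pron: they
The span 'drew that balcony in they' is the VP node built by VP → V NP.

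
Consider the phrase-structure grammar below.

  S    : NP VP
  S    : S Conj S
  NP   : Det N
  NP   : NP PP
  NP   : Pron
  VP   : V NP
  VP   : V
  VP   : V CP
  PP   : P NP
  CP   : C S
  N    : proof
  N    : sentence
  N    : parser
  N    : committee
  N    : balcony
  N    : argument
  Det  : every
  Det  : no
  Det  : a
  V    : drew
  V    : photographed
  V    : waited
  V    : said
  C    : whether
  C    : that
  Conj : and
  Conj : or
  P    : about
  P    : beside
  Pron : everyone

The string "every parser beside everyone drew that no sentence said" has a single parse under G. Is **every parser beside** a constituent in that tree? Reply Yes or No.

No

[S [NP [NP [Det every] [N parser]] [PP [P beside] [NP [Pron everyone]]]] [VP [V drew] [CP [C that] [S [NP [Det no] [N sentence]] [VP [V said]]]]]]
The smallest constituent containing 'every parser beside' is the NP spanning 'every parser beside everyone'; no single node in the tree dominates exactly the given words.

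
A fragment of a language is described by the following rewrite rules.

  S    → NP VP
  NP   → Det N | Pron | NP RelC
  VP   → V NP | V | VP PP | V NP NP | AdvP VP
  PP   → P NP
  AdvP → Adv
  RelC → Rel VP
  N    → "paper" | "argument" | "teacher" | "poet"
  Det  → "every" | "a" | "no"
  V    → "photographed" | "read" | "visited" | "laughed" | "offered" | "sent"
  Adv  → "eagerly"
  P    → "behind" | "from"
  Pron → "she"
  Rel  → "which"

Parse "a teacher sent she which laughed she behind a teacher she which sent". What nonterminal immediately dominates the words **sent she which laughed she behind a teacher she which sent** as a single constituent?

S
  NP
    Det: a
    N: teacher
  VP
    V: sent
    NP
      NP
        Pron: she
      RelC
        Rel: which
        VP
          VP
            V: laughed
            NP
              Pron: she
          PP
            P: behind
            NP
              Det: a
              N: teacher
    NP
      NP
        Pron: she
      RelC
        Rel: which
        VP
          V: sent
The span 'sent she which laughed she behind a teacher she which sent' is the VP node built by VP → V NP NP.

VP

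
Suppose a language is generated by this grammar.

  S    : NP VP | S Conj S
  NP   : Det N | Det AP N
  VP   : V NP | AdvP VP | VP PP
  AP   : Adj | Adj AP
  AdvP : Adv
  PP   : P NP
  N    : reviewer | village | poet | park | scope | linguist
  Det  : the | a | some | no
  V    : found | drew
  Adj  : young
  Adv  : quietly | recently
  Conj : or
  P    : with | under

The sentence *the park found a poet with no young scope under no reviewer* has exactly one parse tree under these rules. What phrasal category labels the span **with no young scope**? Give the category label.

[S [NP [Det the] [N park]] [VP [VP [VP [V found] [NP [Det a] [N poet]]] [PP [P with] [NP [Det no] [AP [Adj young]] [N scope]]]] [PP [P under] [NP [Det no] [N reviewer]]]]]
The span 'with no young scope' is the PP node built by PP → P NP.

PP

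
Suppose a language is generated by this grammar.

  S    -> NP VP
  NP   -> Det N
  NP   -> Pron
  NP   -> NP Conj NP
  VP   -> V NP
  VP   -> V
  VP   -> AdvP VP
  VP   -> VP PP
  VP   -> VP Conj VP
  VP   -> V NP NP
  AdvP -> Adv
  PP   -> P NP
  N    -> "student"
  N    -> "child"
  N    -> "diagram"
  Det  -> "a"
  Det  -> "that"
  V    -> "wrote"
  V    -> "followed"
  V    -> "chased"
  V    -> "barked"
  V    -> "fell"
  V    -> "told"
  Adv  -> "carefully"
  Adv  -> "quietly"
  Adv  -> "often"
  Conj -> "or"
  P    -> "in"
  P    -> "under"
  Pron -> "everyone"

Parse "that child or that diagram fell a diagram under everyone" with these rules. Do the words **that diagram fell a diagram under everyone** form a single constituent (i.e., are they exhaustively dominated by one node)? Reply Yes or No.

[S [NP [NP [Det that] [N child]] [Conj or] [NP [Det that] [N diagram]]] [VP [VP [V fell] [NP [Det a] [N diagram]]] [PP [P under] [NP [Pron everyone]]]]]
The smallest constituent containing 'that diagram fell a diagram under everyone' is the S spanning 'that child or that diagram fell a diagram under everyone'; no single node in the tree dominates exactly the given words.

No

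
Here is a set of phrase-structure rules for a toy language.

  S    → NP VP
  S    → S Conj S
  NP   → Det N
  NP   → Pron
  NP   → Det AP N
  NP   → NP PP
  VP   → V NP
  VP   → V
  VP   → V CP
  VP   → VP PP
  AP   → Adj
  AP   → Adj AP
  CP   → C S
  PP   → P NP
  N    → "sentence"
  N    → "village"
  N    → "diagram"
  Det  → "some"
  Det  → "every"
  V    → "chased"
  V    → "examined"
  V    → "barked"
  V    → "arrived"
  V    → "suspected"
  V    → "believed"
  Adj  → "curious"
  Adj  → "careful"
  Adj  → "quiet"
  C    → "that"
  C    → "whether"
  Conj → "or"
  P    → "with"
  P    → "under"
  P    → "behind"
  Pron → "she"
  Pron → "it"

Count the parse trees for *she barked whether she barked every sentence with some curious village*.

Two of the 3 distinct bracketings:
[S [NP [Pron she]] [VP [V barked] [CP [C whether] [S [NP [Pron she]] [VP [V barked] [NP [NP [Det every] [N sentence]] [PP [P with] [NP [Det some] [AP [Adj curious]] [N village]]]]]]]]]
[S [NP [Pron she]] [VP [V barked] [CP [C whether] [S [NP [Pron she]] [VP [VP [V barked] [NP [Det every] [N sentence]]] [PP [P with] [NP [Det some] [AP [Adj curious]] [N village]]]]]]]]
The difference turns on whether NP → NP PP is used at the relevant span, versus an alternative expansion of NP.

3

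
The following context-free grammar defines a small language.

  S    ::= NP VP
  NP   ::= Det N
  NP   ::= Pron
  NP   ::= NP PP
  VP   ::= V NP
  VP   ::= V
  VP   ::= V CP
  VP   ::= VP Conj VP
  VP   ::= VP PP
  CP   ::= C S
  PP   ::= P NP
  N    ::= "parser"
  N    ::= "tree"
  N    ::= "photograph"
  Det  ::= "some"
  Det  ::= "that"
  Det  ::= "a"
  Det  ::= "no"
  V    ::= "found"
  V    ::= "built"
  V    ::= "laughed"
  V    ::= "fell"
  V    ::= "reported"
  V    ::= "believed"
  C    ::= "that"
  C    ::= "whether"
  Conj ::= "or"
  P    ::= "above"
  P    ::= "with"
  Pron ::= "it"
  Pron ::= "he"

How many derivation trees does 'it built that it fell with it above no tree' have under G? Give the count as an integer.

5

Two of the 5 distinct bracketings:
[S [NP [Pron it]] [VP [V built] [CP [C that] [S [NP [Pron it]] [VP [VP [V fell]] [PP [P with] [NP [NP [Pron it]] [PP [P above] [NP [Det no] [N tree]]]]]]]]]]
[S [NP [Pron it]] [VP [V built] [CP [C that] [S [NP [Pron it]] [VP [VP [VP [V fell]] [PP [P with] [NP [Pron it]]]] [PP [P above] [NP [Det no] [N tree]]]]]]]]
The difference turns on whether NP → NP PP is used at the relevant span, versus an alternative expansion of NP.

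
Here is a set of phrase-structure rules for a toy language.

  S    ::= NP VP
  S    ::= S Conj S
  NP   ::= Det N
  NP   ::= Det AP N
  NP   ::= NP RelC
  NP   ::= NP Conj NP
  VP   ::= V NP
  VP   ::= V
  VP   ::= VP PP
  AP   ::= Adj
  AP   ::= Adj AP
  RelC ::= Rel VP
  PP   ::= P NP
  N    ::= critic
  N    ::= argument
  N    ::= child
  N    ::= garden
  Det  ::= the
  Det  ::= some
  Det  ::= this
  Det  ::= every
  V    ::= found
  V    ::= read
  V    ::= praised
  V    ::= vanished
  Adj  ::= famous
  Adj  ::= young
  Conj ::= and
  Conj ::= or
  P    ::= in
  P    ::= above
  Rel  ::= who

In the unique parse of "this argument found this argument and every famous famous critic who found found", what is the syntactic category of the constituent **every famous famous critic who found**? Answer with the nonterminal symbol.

NP

[S [S [NP [Det this] [N argument]] [VP [V found] [NP [Det this] [N argument]]]] [Conj and] [S [NP [NP [Det every] [AP [Adj famous] [AP [Adj famous]]] [N critic]] [RelC [Rel who] [VP [V found]]]] [VP [V found]]]]
The span 'every famous famous critic who found' is the NP node built by NP → NP RelC.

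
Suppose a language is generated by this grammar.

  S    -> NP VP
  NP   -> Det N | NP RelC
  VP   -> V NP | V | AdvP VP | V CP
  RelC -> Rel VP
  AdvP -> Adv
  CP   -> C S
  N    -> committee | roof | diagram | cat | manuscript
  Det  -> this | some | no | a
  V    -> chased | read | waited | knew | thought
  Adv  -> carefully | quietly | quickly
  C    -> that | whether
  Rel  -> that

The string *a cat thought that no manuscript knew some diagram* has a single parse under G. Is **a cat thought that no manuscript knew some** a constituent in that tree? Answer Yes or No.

No

[S [NP [Det a] [N cat]] [VP [V thought] [CP [C that] [S [NP [Det no] [N manuscript]] [VP [V knew] [NP [Det some] [N diagram]]]]]]]
The smallest constituent containing 'a cat thought that no manuscript knew some' is the S spanning 'a cat thought that no manuscript knew some diagram'; no single node in the tree dominates exactly the given words.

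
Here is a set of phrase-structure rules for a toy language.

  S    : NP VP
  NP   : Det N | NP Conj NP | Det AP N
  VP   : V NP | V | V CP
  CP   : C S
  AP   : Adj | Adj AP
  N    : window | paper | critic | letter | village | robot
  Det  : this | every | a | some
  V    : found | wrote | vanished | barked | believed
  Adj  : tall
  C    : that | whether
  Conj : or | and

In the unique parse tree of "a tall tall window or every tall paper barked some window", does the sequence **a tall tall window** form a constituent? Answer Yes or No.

Yes

[S [NP [NP [Det a] [AP [Adj tall] [AP [Adj tall]]] [N window]] [Conj or] [NP [Det every] [AP [Adj tall]] [N paper]]] [VP [V barked] [NP [Det some] [N window]]]]
The words 'a tall tall window' are exhaustively dominated by a single NP node (built by NP → Det AP N), so they form a constituent.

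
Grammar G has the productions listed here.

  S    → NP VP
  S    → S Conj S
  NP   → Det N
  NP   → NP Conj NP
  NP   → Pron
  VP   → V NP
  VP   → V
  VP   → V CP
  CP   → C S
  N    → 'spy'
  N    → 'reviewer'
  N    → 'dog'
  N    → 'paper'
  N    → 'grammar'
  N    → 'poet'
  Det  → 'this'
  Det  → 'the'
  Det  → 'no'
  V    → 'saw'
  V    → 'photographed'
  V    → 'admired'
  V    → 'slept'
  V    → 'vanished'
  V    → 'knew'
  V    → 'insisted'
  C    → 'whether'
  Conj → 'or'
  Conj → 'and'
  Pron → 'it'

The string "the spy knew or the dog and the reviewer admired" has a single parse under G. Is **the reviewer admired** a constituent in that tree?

No

[S [S [NP [Det the] [N spy]] [VP [V knew]]] [Conj or] [S [NP [NP [Det the] [N dog]] [Conj and] [NP [Det the] [N reviewer]]] [VP [V admired]]]]
The smallest constituent containing 'the reviewer admired' is the S spanning 'the dog and the reviewer admired'; no single node in the tree dominates exactly the given words.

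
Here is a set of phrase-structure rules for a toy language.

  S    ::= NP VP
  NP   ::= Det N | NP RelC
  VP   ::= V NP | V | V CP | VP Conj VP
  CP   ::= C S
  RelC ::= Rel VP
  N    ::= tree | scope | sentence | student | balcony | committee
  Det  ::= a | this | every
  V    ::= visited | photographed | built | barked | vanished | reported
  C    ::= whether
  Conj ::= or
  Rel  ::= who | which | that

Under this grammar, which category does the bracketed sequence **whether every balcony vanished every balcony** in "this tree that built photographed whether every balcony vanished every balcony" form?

CP

[S [NP [NP [Det this] [N tree]] [RelC [Rel that] [VP [V built]]]] [VP [V photographed] [CP [C whether] [S [NP [Det every] [N balcony]] [VP [V vanished] [NP [Det every] [N balcony]]]]]]]
The span 'whether every balcony vanished every balcony' is the CP node built by CP → C S.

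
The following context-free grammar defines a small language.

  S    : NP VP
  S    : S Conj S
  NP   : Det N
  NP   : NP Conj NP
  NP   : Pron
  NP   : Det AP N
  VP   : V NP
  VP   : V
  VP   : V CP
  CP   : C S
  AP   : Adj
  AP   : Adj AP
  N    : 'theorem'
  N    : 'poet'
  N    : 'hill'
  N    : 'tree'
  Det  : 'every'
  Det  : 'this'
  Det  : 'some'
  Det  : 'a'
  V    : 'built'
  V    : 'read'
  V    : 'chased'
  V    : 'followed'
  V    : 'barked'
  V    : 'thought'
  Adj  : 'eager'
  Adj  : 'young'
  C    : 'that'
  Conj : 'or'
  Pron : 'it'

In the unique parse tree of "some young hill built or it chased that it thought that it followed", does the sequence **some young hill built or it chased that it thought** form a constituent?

No

[S [S [NP [Det some] [AP [Adj young]] [N hill]] [VP [V built]]] [Conj or] [S [NP [Pron it]] [VP [V chased] [CP [C that] [S [NP [Pron it]] [VP [V thought] [CP [C that] [S [NP [Pron it]] [VP [V followed]]]]]]]]]]
The smallest constituent containing 'some young hill built or it chased that it thought' is the S spanning 'some young hill built or it chased that it thought that it followed'; no single node in the tree dominates exactly the given words.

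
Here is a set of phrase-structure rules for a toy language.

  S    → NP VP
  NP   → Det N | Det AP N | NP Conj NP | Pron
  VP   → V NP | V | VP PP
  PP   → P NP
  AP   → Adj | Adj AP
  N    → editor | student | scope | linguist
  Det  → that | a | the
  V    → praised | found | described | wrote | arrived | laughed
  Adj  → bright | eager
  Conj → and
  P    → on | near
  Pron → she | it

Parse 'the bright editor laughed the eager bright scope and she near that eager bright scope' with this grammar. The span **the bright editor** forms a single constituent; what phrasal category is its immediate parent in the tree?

S

[S [NP [Det the] [AP [Adj bright]] [N editor]] [VP [VP [V laughed] [NP [NP [Det the] [AP [Adj eager] [AP [Adj bright]]] [N scope]] [Conj and] [NP [Pron she]]]] [PP [P near] [NP [Det that] [AP [Adj eager] [AP [Adj bright]]] [N scope]]]]]
The span 'the bright editor' is the NP node built by NP → Det AP N.
Its mother is the S built by S → NP VP.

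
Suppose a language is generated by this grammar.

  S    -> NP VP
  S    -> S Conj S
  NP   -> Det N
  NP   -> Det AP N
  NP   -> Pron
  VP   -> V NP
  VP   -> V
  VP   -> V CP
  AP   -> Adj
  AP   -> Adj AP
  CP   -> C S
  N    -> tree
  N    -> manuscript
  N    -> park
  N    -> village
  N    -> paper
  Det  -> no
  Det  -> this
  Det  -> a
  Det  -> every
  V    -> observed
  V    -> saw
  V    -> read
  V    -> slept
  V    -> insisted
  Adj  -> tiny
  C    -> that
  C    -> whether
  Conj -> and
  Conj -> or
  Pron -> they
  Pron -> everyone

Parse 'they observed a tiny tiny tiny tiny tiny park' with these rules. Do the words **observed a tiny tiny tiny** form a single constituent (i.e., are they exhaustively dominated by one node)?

[S [NP [Pron they]] [VP [V observed] [NP [Det a] [AP [Adj tiny] [AP [Adj tiny] [AP [Adj tiny] [AP [Adj tiny] [AP [Adj tiny]]]]]] [N park]]]]
The smallest constituent containing 'observed a tiny tiny tiny' is the VP spanning 'observed a tiny tiny tiny tiny tiny park'; no single node in the tree dominates exactly the given words.

No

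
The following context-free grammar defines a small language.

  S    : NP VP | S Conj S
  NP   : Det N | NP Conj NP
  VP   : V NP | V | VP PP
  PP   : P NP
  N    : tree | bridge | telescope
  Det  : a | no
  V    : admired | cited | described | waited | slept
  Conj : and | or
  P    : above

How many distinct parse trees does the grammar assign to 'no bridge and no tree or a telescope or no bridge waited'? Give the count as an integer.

Two of the 5 distinct bracketings:
[S [NP [NP [Det no] [N bridge]] [Conj and] [NP [NP [Det no] [N tree]] [Conj or] [NP [NP [Det a] [N telescope]] [Conj or] [NP [Det no] [N bridge]]]]] [VP [V waited]]]
[S [NP [NP [Det no] [N bridge]] [Conj and] [NP [NP [NP [Det no] [N tree]] [Conj or] [NP [Det a] [N telescope]]] [Conj or] [NP [Det no] [N bridge]]]] [VP [V waited]]]
The trees differ in how a recursive rule is bracketed over the same span.

5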